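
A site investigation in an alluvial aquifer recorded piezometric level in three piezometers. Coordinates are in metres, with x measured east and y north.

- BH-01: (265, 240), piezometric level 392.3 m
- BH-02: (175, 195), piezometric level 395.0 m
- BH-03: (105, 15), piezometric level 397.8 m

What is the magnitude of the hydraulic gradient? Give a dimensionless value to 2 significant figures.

0.028

With h = a·x + b·y + c and BH-01 as origin, the differences give:
  (-90)·a + (-45)·b = +2.7
  (-160)·a + (-225)·b = +5.5
Eliminate b (×(-225) and ×(-45), subtract): 13050·a = -360.00 → a = ∂h/∂x = -0.02759
Back-substitute: b = ∂h/∂y = -0.004828.
|∇h| = √(-0.02759² + -0.004828²) = 0.02801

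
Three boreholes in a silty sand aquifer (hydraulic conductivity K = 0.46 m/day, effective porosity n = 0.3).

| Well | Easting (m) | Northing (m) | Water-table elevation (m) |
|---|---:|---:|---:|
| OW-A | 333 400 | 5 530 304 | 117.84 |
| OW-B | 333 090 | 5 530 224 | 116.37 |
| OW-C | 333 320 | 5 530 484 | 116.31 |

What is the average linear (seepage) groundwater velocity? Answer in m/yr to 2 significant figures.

Taking OW-A as reference: OW-B−OW-A = (-310, -80, -1.47); OW-C−OW-A = (-80, 180, -1.53).
Determinant of the coordinate differences = (-310)·180 − (-80)·(-80) = -62200.
∂h/∂x = [(-1.47)·180 − (-1.53)·(-80)] / -62200 = +0.006222
∂h/∂y = [(-310)·(-1.53) − (-80)·(-1.47)] / -62200 = -0.005735
|∇h| = √(0.006222² + -0.005735²) = 0.008462
Seepage velocity v = K·i/n = 0.46 × 0.008462 / 0.3 = 0.01298 m/day = 4.741 m/yr.

4.7 m/yr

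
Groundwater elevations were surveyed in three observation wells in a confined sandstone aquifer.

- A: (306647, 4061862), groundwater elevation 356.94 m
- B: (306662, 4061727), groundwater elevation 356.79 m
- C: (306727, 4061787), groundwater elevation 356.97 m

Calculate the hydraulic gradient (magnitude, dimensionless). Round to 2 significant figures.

Differences from A: to B (Δx, Δy, Δh) = (15, -135, -0.15); to C = (80, -75, +0.03).
Solve a·Δx + b·Δy = Δh: det = 15·(-75) − 80·(-135) = 9675.
∂h/∂x = [(-0.15)·(-75) − (+0.03)·(-135)] / 9675 = +0.001581
∂h/∂y = [15·(+0.03) − 80·(-0.15)] / 9675 = +0.001287
|∇h| = √(0.001581² + 0.001287²) = 0.002039

0.0020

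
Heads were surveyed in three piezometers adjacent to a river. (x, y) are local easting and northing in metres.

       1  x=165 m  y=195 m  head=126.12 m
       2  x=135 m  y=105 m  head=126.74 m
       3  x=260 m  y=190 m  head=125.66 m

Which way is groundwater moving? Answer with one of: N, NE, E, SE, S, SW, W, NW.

NE

With h = a·x + b·y + c and 1 as origin, the differences give:
  (-30)·a + (-90)·b = +0.62
  95·a + (-5)·b = -0.46
Eliminate b (×(-5) and ×(-90), subtract): 8700·a = -44.500 → a = ∂h/∂x = -0.005115
Back-substitute: b = ∂h/∂y = -0.005184.
Flow = −∇h = (+0.005115 east, +0.005184 north), which points northeast.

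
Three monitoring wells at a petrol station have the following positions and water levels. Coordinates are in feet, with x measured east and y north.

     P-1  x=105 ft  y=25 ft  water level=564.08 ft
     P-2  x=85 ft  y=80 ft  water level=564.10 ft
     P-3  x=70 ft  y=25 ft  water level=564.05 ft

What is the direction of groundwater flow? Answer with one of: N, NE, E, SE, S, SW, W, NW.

SW

With h = a·x + b·y + c and P-1 as origin, the differences give:
  (-20)·a + 55·b = +0.02
  (-35)·a + 0·b = -0.03
Eliminate b (×0 and ×55, subtract): 1925·a = 1.650 → a = ∂h/∂x = +0.0008571
Back-substitute: b = ∂h/∂y = +0.0006753.
Flow = −∇h = (-0.0008571 east, -0.0006753 north), which points southwest.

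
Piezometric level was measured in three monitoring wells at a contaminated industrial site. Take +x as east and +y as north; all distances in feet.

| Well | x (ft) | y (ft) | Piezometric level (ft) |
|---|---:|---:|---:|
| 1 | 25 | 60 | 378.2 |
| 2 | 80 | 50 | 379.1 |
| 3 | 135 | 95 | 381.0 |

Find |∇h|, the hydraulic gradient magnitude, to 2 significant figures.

With h = a·x + b·y + c and 1 as origin, the differences give:
  55·a + (-10)·b = +0.9
  110·a + 35·b = +2.8
Eliminate b (×35 and ×(-10), subtract): 3025·a = 59.50 → a = ∂h/∂x = +0.01967
Back-substitute: b = ∂h/∂y = +0.01818.
|∇h| = √(0.01967² + 0.01818²) = 0.02678

0.027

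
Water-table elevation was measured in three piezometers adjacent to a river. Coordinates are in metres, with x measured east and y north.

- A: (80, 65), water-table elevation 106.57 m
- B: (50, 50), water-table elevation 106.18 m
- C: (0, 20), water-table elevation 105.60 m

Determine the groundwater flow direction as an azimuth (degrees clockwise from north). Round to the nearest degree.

305°

Taking A as reference: B−A = (-30, -15, -0.39); C−A = (-80, -45, -0.97).
Solve a·Δx + b·Δy = Δh: det = (-30)·(-45) − (-80)·(-15) = 150.
∂h/∂x = [(-0.39)·(-45) − (-0.97)·(-15)] / 150 = +0.02000
∂h/∂y = [(-30)·(-0.97) − (-80)·(-0.39)] / 150 = -0.01400
Flow direction (−∇h) has components (-0.02000 E, +0.01400 N).
Azimuth = atan2(E, N) = atan2(-0.02000, +0.01400) = 305.0° ≈ 305°.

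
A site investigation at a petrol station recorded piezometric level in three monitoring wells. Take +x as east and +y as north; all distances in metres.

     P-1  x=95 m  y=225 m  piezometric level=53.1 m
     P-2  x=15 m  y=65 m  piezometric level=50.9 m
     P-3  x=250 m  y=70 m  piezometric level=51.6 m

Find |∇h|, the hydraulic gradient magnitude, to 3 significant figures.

0.0127

With h = a·x + b·y + c and P-1 as origin, the differences give:
  (-80)·a + (-160)·b = -2.2
  155·a + (-155)·b = -1.5
Eliminate b (×(-155) and ×(-160), subtract): 37200·a = 101.00 → a = ∂h/∂x = +0.002715
Back-substitute: b = ∂h/∂y = +0.01239.
|∇h| = √(0.002715² + 0.01239²) = 0.01268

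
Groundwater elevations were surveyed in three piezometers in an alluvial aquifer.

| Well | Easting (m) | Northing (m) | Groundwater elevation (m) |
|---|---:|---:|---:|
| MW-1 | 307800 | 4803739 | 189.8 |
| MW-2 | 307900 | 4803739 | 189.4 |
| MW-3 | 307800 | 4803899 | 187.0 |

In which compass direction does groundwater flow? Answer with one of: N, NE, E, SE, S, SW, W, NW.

∂h/∂x = (189.4 − 189.8) / (307900 − 307800) = -0.004000
∂h/∂y = (187.0 − 189.8) / (4803899 − 4803739) = -0.01750
Flow = −∇h = (+0.004000 east, +0.01750 north), which points north.

N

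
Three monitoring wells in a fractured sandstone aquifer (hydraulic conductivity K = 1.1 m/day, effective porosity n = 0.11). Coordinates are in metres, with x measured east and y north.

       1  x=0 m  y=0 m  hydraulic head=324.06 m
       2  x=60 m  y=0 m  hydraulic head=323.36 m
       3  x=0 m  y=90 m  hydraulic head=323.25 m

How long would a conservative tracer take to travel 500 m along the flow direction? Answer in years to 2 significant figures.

∂h/∂x = (323.36 − 324.06) / (60 − 0) = -0.01167
∂h/∂y = (323.25 − 324.06) / (90 − 0) = -0.009000
|∇h| = √(-0.01167² + -0.009000²) = 0.01474
Seepage velocity v = K·i/n = 1.1 × 0.01474 / 0.11 = 0.1474 m/day.
t = 500 / 0.1474 = 3392 days = 9.29 years.

9.3 years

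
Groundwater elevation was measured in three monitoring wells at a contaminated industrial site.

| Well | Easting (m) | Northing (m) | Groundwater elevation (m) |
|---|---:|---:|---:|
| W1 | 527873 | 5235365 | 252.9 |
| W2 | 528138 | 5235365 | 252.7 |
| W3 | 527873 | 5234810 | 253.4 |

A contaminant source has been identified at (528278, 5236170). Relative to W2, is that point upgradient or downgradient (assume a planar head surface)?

∂h/∂x = (252.7 − 252.9) / (528138 − 527873) = -0.0007547
∂h/∂y = (253.4 − 252.9) / (5234810 − 5235365) = -0.0009009
Head at (528278, 5236170) = 252.9 + (-0.0007547)·(405) + (-0.0009009)·(805) = 251.87 m.
That is lower than the 252.7 m at W2, so the point is downgradient.

downgradient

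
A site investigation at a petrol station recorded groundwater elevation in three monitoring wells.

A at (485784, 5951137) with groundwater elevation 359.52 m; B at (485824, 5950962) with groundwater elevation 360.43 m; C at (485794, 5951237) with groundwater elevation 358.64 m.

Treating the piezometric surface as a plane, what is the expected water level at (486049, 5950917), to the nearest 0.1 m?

Taking A as reference: B−A = (40, -175, +0.91); C−A = (10, 100, -0.88).
Solve a·Δx + b·Δy = Δh: det = 40·100 − 10·(-175) = 5750.
∂h/∂x = [(+0.91)·100 − (-0.88)·(-175)] / 5750 = -0.01096
∂h/∂y = [40·(-0.88) − 10·(+0.91)] / 5750 = -0.007704
h(486049, 5950917) = 359.52 + (-0.01096)·(265) + (-0.007704)·(-220) = 359.52 -2.903 +1.695 = 358.311 m.

358.3 m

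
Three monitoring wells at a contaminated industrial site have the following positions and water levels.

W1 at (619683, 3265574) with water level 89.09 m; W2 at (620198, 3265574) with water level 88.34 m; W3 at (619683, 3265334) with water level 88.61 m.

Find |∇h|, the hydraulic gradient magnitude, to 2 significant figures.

∂h/∂x = (88.34 − 89.09) / (620198 − 619683) = -0.001456
∂h/∂y = (88.61 − 89.09) / (3265334 − 3265574) = +0.002000
|∇h| = √(-0.001456² + 0.002000²) = 0.002474

0.0025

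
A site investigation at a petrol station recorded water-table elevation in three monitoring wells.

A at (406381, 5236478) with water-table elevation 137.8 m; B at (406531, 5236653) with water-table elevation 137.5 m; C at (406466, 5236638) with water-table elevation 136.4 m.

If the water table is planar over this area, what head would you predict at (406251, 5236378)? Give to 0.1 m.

Differences from A: to B (Δx, Δy, Δh) = (150, 175, -0.3); to C = (85, 160, -1.4).
Solve a·Δx + b·Δy = Δh: det = 150·160 − 85·175 = 9125.
∂h/∂x = [(-0.3)·160 − (-1.4)·175] / 9125 = +0.02159
∂h/∂y = [150·(-1.4) − 85·(-0.3)] / 9125 = -0.02022
h(406251, 5236378) = 137.8 + (+0.02159)·(-130) + (-0.02022)·(-100) = 137.8 -2.807 +2.022 = 137.015 m.

137.0 m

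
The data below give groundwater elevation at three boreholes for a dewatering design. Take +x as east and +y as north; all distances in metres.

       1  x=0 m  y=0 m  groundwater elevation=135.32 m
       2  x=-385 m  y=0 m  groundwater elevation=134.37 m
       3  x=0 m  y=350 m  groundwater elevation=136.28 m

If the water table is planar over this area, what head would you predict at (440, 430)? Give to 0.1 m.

∂h/∂x = (134.37 − 135.32) / (-385 − 0) = +0.002468
∂h/∂y = (136.28 − 135.32) / (350 − 0) = +0.002743
h(440, 430) = 135.32 + (+0.002468)·(440) + (+0.002743)·(430) = 135.32 +1.086 +1.179 = 137.585 m.

137.6 m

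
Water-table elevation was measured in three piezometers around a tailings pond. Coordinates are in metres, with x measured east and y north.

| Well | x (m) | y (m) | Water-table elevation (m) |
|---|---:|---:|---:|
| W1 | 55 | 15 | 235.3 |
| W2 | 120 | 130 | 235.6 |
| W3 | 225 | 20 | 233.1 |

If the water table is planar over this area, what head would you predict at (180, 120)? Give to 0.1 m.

234.7 m

With h = a·x + b·y + c and W1 as origin, the differences give:
  65·a + 115·b = +0.3
  170·a + 5·b = -2.2
Eliminate b (×5 and ×115, subtract): -19225·a = 254.50 → a = ∂h/∂x = -0.01324
Back-substitute: b = ∂h/∂y = +0.01009.
h(180, 120) = 235.3 + (-0.01324)·(125) + (+0.01009)·(105) = 235.3 -1.655 +1.060 = 234.705 m.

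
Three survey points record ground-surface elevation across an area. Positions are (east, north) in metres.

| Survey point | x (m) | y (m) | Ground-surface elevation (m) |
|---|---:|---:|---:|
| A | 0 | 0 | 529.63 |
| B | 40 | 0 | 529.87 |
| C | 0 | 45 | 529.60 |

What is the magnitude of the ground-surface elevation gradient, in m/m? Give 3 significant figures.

0.00604 m/m

∂z/∂x = (529.87 − 529.63) / (40 − 0) = +0.006000
∂z/∂y = (529.60 − 529.63) / (45 − 0) = -0.0006667
|∇f| = √(0.006000² + -0.0006667²) = 0.006037 m/m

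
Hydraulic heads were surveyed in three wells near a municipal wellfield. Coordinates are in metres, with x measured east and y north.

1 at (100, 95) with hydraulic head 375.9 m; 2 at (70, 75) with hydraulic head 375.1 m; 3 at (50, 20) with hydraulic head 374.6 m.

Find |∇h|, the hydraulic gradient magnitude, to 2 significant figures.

0.027

With h = a·x + b·y + c and 1 as origin, the differences give:
  (-30)·a + (-20)·b = -0.8
  (-50)·a + (-75)·b = -1.3
Eliminate b (×(-75) and ×(-20), subtract): 1250·a = 34.00 → a = ∂h/∂x = +0.02720
Back-substitute: b = ∂h/∂y = -0.0008000.
|∇h| = √(0.02720² + -0.0008000²) = 0.02721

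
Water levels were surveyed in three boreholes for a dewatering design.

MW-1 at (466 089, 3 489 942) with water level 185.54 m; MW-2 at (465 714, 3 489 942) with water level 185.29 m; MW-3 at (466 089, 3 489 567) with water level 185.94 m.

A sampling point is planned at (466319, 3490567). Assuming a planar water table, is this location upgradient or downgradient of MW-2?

∂h/∂x = (185.29 − 185.54) / (465714 − 466089) = +0.0006667
∂h/∂y = (185.94 − 185.54) / (3489567 − 3489942) = -0.001067
Head at (466319, 3490567) = 185.54 + (+0.0006667)·(230) + (-0.001067)·(625) = 185.03 m.
That is lower than the 185.29 m at MW-2, so the point is downgradient.

downgradient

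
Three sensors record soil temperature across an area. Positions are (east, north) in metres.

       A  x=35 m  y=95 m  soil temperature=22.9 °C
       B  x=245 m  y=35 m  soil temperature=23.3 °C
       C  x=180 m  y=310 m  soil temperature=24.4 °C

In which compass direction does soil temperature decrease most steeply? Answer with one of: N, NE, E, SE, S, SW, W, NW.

SW

Taking A as reference: B−A = (210, -60, +0.4); C−A = (145, 215, +1.5).
Solve a·Δx + b·Δy = ΔT: det = 210·215 − 145·(-60) = 53850.
∂T/∂x = [(+0.4)·215 − (+1.5)·(-60)] / 53850 = +0.003268
∂T/∂y = [210·(+1.5) − 145·(+0.4)] / 53850 = +0.004773
Steepest decrease is along −∇f = (-0.003268 E, -0.004773 N) → southwest.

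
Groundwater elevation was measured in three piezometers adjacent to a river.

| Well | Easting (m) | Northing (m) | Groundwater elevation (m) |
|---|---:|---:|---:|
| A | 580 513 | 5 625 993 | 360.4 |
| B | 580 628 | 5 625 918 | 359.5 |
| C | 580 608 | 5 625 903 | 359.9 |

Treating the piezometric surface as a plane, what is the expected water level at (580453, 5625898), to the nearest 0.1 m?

With h = a·x + b·y + c and A as origin, the differences give:
  115·a + (-75)·b = -0.9
  95·a + (-90)·b = -0.5
Eliminate b (×(-90) and ×(-75), subtract): -3225·a = 43.50 → a = ∂h/∂x = -0.01349
Back-substitute: b = ∂h/∂y = -0.008682.
h(580453, 5625898) = 360.4 + (-0.01349)·(-60) + (-0.008682)·(-95) = 360.4 +0.809 +0.825 = 362.034 m.

362.0 m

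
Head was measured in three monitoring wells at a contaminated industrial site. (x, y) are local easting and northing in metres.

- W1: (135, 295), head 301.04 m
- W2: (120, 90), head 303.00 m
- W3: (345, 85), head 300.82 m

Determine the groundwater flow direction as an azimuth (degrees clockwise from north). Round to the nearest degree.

Three-point gradient (reference W1): Δ to W2 = (-15, -205, +1.96), Δ to W3 = (210, -210, -0.22).
∂h/∂x = -0.009885, ∂h/∂y = -0.008838 (det = 46200).
Flow direction (−∇h) has components (+0.009885 E, +0.008838 N).
Azimuth = atan2(E, N) = atan2(+0.009885, +0.008838) = 48.2° ≈ 048°.

048°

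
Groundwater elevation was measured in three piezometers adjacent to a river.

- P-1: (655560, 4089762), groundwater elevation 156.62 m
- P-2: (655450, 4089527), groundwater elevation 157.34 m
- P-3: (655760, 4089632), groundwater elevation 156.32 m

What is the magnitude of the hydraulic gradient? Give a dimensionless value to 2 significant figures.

0.0032

Taking P-1 as reference: P-2−P-1 = (-110, -235, +0.72); P-3−P-1 = (200, -130, -0.30).
Determinant of the coordinate differences = (-110)·(-130) − 200·(-235) = 61300.
∂h/∂x = [(+0.72)·(-130) − (-0.30)·(-235)] / 61300 = -0.002677
∂h/∂y = [(-110)·(-0.30) − 200·(+0.72)] / 61300 = -0.001811
|∇h| = √(-0.002677² + -0.001811²) = 0.003232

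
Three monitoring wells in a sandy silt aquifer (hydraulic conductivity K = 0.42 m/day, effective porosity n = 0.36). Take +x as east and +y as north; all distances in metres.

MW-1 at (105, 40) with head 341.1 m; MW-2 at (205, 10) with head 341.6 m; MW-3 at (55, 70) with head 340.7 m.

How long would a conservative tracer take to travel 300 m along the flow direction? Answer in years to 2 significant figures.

Three-point gradient (reference MW-1): Δ to MW-2 = (100, -30, +0.5), Δ to MW-3 = (-50, 30, -0.4).
∂h/∂x = +0.002000, ∂h/∂y = -0.01000 (det = 1500).
|∇h| = √(0.002000² + -0.01000²) = 0.0102
Seepage velocity v = K·i/n = 0.42 × 0.0102 / 0.36 = 0.0119 m/day.
t = 300 / 0.0119 = 2.521e+04 days = 69 years.

69 years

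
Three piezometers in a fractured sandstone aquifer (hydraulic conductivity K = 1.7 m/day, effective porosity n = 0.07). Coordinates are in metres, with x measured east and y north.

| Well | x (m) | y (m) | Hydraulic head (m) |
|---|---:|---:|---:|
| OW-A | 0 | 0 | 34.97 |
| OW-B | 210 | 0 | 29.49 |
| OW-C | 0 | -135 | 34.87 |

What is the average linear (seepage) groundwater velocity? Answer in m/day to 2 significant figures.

∂h/∂x = (29.49 − 34.97) / (210 − 0) = -0.02610
∂h/∂y = (34.87 − 34.97) / (-135 − 0) = +0.0007407
|∇h| = √(-0.02610² + 0.0007407²) = 0.02611
Seepage velocity v = K·i/n = 1.7 × 0.02611 / 0.07 = 0.6341 m/day.

0.63 m/day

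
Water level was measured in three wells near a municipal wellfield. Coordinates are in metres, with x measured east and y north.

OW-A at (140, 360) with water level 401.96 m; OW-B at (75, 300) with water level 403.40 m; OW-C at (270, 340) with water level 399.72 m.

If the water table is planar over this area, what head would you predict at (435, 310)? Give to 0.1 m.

396.9 m

With h = a·x + b·y + c and OW-A as origin, the differences give:
  (-65)·a + (-60)·b = +1.44
  130·a + (-20)·b = -2.24
Eliminate b (×(-20) and ×(-60), subtract): 9100·a = -163.200 → a = ∂h/∂x = -0.01793
Back-substitute: b = ∂h/∂y = -0.004571.
h(435, 310) = 401.96 + (-0.01793)·(295) + (-0.004571)·(-50) = 401.96 -5.291 +0.229 = 396.898 m.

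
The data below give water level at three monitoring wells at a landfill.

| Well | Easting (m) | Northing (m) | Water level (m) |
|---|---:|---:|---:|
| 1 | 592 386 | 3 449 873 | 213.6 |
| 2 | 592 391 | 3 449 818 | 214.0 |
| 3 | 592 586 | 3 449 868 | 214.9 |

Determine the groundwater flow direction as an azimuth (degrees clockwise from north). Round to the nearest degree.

317°

Differences from 1: to 2 (Δx, Δy, Δh) = (5, -55, +0.4); to 3 = (200, -5, +1.3).
Solve a·Δx + b·Δy = Δh: det = 5·(-5) − 200·(-55) = 10975.
∂h/∂x = [(+0.4)·(-5) − (+1.3)·(-55)] / 10975 = +0.006333
∂h/∂y = [5·(+1.3) − 200·(+0.4)] / 10975 = -0.006697
Flow direction (−∇h) has components (-0.006333 E, +0.006697 N).
Azimuth = atan2(E, N) = atan2(-0.006333, +0.006697) = 316.6° ≈ 317°.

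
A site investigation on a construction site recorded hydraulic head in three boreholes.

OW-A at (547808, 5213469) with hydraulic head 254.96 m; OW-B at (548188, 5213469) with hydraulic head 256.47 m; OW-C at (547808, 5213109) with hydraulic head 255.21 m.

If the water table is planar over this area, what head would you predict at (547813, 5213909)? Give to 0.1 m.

254.7 m

∂h/∂x = (256.47 − 254.96) / (548188 − 547808) = +0.003974
∂h/∂y = (255.21 − 254.96) / (5213109 − 5213469) = -0.0006944
h(547813, 5213909) = 254.96 + (+0.003974)·(5) + (-0.0006944)·(440) = 254.96 +0.020 -0.306 = 254.674 m.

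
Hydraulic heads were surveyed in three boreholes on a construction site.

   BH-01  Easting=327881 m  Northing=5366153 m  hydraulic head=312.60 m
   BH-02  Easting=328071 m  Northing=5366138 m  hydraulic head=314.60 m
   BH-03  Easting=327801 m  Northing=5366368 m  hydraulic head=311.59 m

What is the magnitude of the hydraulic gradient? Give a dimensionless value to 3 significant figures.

0.0105

With h = a·x + b·y + c and BH-01 as origin, the differences give:
  190·a + (-15)·b = +2.00
  (-80)·a + 215·b = -1.01
Eliminate b (×215 and ×(-15), subtract): 39650·a = 414.850 → a = ∂h/∂x = +0.01046
Back-substitute: b = ∂h/∂y = -0.0008045.
|∇h| = √(0.01046² + -0.0008045²) = 0.01049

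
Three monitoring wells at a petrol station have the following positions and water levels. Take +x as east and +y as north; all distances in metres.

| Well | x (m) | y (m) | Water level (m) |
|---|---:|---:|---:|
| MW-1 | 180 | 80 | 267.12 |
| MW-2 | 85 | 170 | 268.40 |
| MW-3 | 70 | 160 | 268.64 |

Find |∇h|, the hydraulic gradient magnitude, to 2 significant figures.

0.015

Taking MW-1 as reference: MW-2−MW-1 = (-95, 90, +1.28); MW-3−MW-1 = (-110, 80, +1.52).
Solve a·Δx + b·Δy = Δh: det = (-95)·80 − (-110)·90 = 2300.
∂h/∂x = [(+1.28)·80 − (+1.52)·90] / 2300 = -0.01496
∂h/∂y = [(-95)·(+1.52) − (-110)·(+1.28)] / 2300 = -0.001565
|∇h| = √(-0.01496² + -0.001565²) = 0.01504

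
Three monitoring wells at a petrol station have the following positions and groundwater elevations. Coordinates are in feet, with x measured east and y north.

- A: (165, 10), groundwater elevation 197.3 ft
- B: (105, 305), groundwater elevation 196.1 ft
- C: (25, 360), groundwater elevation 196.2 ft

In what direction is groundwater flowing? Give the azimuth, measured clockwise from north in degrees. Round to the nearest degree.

043°

Differences from A: to B (Δx, Δy, Δh) = (-60, 295, -1.2); to C = (-140, 350, -1.1).
Determinant of the coordinate differences = (-60)·350 − (-140)·295 = 20300.
∂h/∂x = [(-1.2)·350 − (-1.1)·295] / 20300 = -0.004704
∂h/∂y = [(-60)·(-1.1) − (-140)·(-1.2)] / 20300 = -0.005025
Flow direction (−∇h) has components (+0.004704 E, +0.005025 N).
Azimuth = atan2(E, N) = atan2(+0.004704, +0.005025) = 43.1° ≈ 043°.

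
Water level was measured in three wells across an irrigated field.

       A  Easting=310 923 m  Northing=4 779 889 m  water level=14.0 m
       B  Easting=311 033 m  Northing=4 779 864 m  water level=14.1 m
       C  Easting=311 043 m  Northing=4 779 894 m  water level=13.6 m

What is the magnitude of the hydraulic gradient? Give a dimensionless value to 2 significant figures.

0.016

Taking A as reference: B−A = (110, -25, +0.1); C−A = (120, 5, -0.4).
Solve a·Δx + b·Δy = Δh: det = 110·5 − 120·(-25) = 3550.
∂h/∂x = [(+0.1)·5 − (-0.4)·(-25)] / 3550 = -0.002676
∂h/∂y = [110·(-0.4) − 120·(+0.1)] / 3550 = -0.01577
|∇h| = √(-0.002676² + -0.01577²) = 0.016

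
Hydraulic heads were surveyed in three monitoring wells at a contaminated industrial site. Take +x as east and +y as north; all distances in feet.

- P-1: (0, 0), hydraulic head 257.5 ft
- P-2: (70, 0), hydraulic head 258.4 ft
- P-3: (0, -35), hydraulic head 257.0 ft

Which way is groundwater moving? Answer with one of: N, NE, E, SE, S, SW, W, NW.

SW

∂h/∂x = (258.4 − 257.5) / (70 − 0) = +0.01286
∂h/∂y = (257.0 − 257.5) / (-35 − 0) = +0.01429
Flow = −∇h = (-0.01286 east, -0.01429 north), which points southwest.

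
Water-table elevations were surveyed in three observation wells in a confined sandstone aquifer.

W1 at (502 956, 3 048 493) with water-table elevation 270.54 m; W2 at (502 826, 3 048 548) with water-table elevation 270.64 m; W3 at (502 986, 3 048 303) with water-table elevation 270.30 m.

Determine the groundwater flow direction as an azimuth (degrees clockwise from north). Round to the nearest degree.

168°

Three-point gradient (reference W1): Δ to W2 = (-130, 55, +0.10), Δ to W3 = (30, -190, -0.24).
∂h/∂x = -0.0002516, ∂h/∂y = +0.001223 (det = 23050).
Flow direction (−∇h) has components (+0.0002516 E, -0.001223 N).
Azimuth = atan2(E, N) = atan2(+0.0002516, -0.001223) = 168.4° ≈ 168°.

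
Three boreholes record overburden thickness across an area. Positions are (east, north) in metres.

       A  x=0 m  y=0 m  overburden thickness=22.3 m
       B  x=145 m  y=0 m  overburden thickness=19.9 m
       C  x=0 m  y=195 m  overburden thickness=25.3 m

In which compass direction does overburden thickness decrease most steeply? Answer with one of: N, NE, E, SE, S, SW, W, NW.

SE

∂d/∂x = (19.9 − 22.3) / (145 − 0) = -0.01655
∂d/∂y = (25.3 − 22.3) / (195 − 0) = +0.01538
Steepest decrease is along −∇f = (+0.01655 E, -0.01538 N) → southeast.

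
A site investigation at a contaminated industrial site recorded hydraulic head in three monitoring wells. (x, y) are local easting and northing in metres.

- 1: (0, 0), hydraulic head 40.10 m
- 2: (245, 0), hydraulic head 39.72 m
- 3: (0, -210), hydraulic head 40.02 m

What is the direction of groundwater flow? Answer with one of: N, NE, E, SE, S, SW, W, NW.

E

∂h/∂x = (39.72 − 40.10) / (245 − 0) = -0.001551
∂h/∂y = (40.02 − 40.10) / (-210 − 0) = +0.0003810
Flow = −∇h = (+0.001551 east, -0.0003810 north), which points east.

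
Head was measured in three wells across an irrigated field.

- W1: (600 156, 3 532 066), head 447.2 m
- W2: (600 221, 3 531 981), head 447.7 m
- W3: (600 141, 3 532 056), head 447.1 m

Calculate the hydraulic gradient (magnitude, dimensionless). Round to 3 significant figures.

With h = a·x + b·y + c and W1 as origin, the differences give:
  65·a + (-85)·b = +0.5
  (-15)·a + (-10)·b = -0.1
Eliminate b (×(-10) and ×(-85), subtract): -1925·a = -13.50 → a = ∂h/∂x = +0.007013
Back-substitute: b = ∂h/∂y = -0.0005195.
|∇h| = √(0.007013² + -0.0005195²) = 0.007032

0.00703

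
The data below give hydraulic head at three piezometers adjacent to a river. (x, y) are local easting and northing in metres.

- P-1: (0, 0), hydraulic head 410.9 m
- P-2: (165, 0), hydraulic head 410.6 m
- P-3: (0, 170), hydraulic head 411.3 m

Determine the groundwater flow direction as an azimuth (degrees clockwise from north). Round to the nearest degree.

142°

∂h/∂x = (410.6 − 410.9) / (165 − 0) = -0.001818
∂h/∂y = (411.3 − 410.9) / (170 − 0) = +0.002353
Flow direction (−∇h) has components (+0.001818 E, -0.002353 N).
Azimuth = atan2(E, N) = atan2(+0.001818, -0.002353) = 142.3° ≈ 142°.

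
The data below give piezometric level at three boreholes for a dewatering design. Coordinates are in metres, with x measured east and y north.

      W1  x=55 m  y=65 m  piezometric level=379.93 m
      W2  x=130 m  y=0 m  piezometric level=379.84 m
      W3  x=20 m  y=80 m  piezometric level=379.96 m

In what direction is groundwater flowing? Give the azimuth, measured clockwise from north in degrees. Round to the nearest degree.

Taking W1 as reference: W2−W1 = (75, -65, -0.09); W3−W1 = (-35, 15, +0.03).
Solve a·Δx + b·Δy = Δh: det = 75·15 − (-35)·(-65) = -1150.
∂h/∂x = [(-0.09)·15 − (+0.03)·(-65)] / -1150 = -0.0005217
∂h/∂y = [75·(+0.03) − (-35)·(-0.09)] / -1150 = +0.0007826
Flow direction (−∇h) has components (+0.0005217 E, -0.0007826 N).
Azimuth = atan2(E, N) = atan2(+0.0005217, -0.0007826) = 146.3° ≈ 146°.

146°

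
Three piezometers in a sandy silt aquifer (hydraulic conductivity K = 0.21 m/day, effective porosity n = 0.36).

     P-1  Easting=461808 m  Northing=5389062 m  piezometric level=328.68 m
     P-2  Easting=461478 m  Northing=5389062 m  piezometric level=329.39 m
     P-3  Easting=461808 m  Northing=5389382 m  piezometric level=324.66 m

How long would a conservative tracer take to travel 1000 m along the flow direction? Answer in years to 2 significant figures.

∂h/∂x = (329.39 − 328.68) / (461478 − 461808) = -0.002152
∂h/∂y = (324.66 − 328.68) / (5389382 − 5389062) = -0.01256
|∇h| = √(-0.002152² + -0.01256²) = 0.01274
Seepage velocity v = K·i/n = 0.21 × 0.01274 / 0.36 = 0.007432 m/day.
t = 1000 / 0.007432 = 1.346e+05 days = 369 years.

370 years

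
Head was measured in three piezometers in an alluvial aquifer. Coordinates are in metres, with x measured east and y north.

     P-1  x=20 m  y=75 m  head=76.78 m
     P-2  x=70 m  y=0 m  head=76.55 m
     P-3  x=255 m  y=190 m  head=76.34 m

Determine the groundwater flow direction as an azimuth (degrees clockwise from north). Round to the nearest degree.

Differences from P-1: to P-2 (Δx, Δy, Δh) = (50, -75, -0.23); to P-3 = (235, 115, -0.44).
Determinant of the coordinate differences = 50·115 − 235·(-75) = 23375.
∂h/∂x = [(-0.23)·115 − (-0.44)·(-75)] / 23375 = -0.002543
∂h/∂y = [50·(-0.44) − 235·(-0.23)] / 23375 = +0.001371
Flow direction (−∇h) has components (+0.002543 E, -0.001371 N).
Azimuth = atan2(E, N) = atan2(+0.002543, -0.001371) = 118.3° ≈ 118°.

118°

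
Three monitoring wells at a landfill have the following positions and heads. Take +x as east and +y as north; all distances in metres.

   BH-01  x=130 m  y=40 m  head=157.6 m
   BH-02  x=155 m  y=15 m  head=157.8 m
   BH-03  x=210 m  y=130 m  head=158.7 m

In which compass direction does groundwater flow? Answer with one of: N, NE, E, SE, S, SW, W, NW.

Taking BH-01 as reference: BH-02−BH-01 = (25, -25, +0.2); BH-03−BH-01 = (80, 90, +1.1).
Determinant of the coordinate differences = 25·90 − 80·(-25) = 4250.
∂h/∂x = [(+0.2)·90 − (+1.1)·(-25)] / 4250 = +0.01071
∂h/∂y = [25·(+1.1) − 80·(+0.2)] / 4250 = +0.002706
Flow = −∇h = (-0.01071 east, -0.002706 north), which points west.

W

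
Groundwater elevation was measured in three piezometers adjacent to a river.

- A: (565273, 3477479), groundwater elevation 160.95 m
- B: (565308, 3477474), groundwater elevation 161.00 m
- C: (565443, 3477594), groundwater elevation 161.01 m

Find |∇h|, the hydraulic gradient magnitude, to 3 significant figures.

Differences from A: to B (Δx, Δy, Δh) = (35, -5, +0.05); to C = (170, 115, +0.06).
Solve a·Δx + b·Δy = Δh: det = 35·115 − 170·(-5) = 4875.
∂h/∂x = [(+0.05)·115 − (+0.06)·(-5)] / 4875 = +0.001241
∂h/∂y = [35·(+0.06) − 170·(+0.05)] / 4875 = -0.001313
|∇h| = √(0.001241² + -0.001313²) = 0.001807

0.00181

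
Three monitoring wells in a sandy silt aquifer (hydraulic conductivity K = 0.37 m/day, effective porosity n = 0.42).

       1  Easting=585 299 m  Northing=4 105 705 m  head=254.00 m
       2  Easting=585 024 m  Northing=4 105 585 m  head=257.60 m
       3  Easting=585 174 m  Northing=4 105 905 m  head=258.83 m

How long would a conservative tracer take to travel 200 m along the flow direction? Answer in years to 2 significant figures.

With h = a·x + b·y + c and 1 as origin, the differences give:
  (-275)·a + (-120)·b = +3.60
  (-125)·a + 200·b = +4.83
Eliminate b (×200 and ×(-120), subtract): -70000·a = 1299.600 → a = ∂h/∂x = -0.01857
Back-substitute: b = ∂h/∂y = +0.01255.
|∇h| = √(-0.01857² + 0.01255²) = 0.02241
Seepage velocity v = K·i/n = 0.37 × 0.02241 / 0.42 = 0.01974 m/day.
t = 200 / 0.01974 = 1.013e+04 days = 27.7 years.

28 years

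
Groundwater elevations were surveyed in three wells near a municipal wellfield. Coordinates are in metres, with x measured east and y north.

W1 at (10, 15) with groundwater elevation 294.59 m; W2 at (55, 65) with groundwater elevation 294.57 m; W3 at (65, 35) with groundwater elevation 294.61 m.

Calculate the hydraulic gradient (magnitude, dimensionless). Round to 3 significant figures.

0.00132

Differences from W1: to W2 (Δx, Δy, Δh) = (45, 50, -0.02); to W3 = (55, 20, +0.02).
Solve a·Δx + b·Δy = Δh: det = 45·20 − 55·50 = -1850.
∂h/∂x = [(-0.02)·20 − (+0.02)·50] / -1850 = +0.0007568
∂h/∂y = [45·(+0.02) − 55·(-0.02)] / -1850 = -0.001081
|∇h| = √(0.0007568² + -0.001081²) = 0.00132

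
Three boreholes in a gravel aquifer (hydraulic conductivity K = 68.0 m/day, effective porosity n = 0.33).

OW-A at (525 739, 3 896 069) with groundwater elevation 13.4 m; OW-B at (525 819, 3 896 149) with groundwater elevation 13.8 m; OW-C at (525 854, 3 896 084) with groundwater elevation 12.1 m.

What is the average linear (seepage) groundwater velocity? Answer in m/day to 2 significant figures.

Differences from OW-A: to OW-B (Δx, Δy, Δh) = (80, 80, +0.4); to OW-C = (115, 15, -1.3).
Determinant of the coordinate differences = 80·15 − 115·80 = -8000.
∂h/∂x = [(+0.4)·15 − (-1.3)·80] / -8000 = -0.01375
∂h/∂y = [80·(-1.3) − 115·(+0.4)] / -8000 = +0.01875
|∇h| = √(-0.01375² + 0.01875²) = 0.02325
Seepage velocity v = K·i/n = 68.0 × 0.02325 / 0.33 = 4.791 m/day.

4.8 m/day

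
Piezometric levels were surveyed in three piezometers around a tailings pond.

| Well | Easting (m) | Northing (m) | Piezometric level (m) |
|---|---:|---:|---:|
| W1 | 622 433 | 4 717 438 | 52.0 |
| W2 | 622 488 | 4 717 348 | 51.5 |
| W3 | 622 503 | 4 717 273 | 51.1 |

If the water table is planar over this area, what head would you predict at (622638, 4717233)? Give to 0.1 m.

50.8 m

Three-point gradient (reference W1): Δ to W2 = (55, -90, -0.5), Δ to W3 = (70, -165, -0.9).
∂h/∂x = -0.0005405, ∂h/∂y = +0.005225 (det = -2775).
h(622638, 4717233) = 52.0 + (-0.0005405)·(205) + (+0.005225)·(-205) = 52.0 -0.111 -1.071 = 50.818 m.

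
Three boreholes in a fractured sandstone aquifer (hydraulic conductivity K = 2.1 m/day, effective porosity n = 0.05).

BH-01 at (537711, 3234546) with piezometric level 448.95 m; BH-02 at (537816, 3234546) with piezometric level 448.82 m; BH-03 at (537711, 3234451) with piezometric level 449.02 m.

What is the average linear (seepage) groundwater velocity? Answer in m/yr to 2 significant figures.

∂h/∂x = (448.82 − 448.95) / (537816 − 537711) = -0.001238
∂h/∂y = (449.02 − 448.95) / (3234451 − 3234546) = -0.0007368
|∇h| = √(-0.001238² + -0.0007368²) = 0.001441
Seepage velocity v = K·i/n = 2.1 × 0.001441 / 0.05 = 0.06052 m/day = 22.1 m/yr.

22 m/yr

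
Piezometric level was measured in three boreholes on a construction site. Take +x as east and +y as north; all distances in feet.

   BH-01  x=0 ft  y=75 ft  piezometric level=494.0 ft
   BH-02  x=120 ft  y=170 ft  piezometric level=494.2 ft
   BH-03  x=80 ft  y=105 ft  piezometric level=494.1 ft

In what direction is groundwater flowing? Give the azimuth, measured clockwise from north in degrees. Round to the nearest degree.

Taking BH-01 as reference: BH-02−BH-01 = (120, 95, +0.2); BH-03−BH-01 = (80, 30, +0.1).
Determinant of the coordinate differences = 120·30 − 80·95 = -4000.
∂h/∂x = [(+0.2)·30 − (+0.1)·95] / -4000 = +0.0008750
∂h/∂y = [120·(+0.1) − 80·(+0.2)] / -4000 = +0.0010000
Flow direction (−∇h) has components (-0.0008750 E, -0.0010000 N).
Azimuth = atan2(E, N) = atan2(-0.0008750, -0.0010000) = 221.2° ≈ 221°.

221°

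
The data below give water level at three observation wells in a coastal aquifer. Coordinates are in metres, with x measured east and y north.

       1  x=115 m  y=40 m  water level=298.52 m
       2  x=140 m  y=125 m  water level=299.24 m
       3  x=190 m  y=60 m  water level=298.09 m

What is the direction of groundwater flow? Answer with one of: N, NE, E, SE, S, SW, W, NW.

SE

With h = a·x + b·y + c and 1 as origin, the differences give:
  25·a + 85·b = +0.72
  75·a + 20·b = -0.43
Eliminate b (×20 and ×85, subtract): -5875·a = 50.950 → a = ∂h/∂x = -0.008672
Back-substitute: b = ∂h/∂y = +0.01102.
Flow = −∇h = (+0.008672 east, -0.01102 north), which points southeast.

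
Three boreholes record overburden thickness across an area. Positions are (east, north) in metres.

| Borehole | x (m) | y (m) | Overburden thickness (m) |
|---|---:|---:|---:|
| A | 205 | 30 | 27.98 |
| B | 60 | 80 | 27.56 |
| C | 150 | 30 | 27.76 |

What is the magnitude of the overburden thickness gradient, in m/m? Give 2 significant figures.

With d = a·x + b·y + c and A as origin, the differences give:
  (-145)·a + 50·b = -0.42
  (-55)·a + 0·b = -0.22
Eliminate b (×0 and ×50, subtract): 2750·a = 11.000 → a = ∂d/∂x = +0.004000
Back-substitute: b = ∂d/∂y = +0.003200.
|∇f| = √(0.004000² + 0.003200²) = 0.005122 m/m

0.0051 m/m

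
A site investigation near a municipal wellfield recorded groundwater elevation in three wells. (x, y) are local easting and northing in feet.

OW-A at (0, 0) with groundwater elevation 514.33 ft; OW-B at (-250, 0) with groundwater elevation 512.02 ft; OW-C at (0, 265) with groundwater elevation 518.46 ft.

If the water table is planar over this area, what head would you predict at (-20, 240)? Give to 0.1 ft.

517.9 ft

∂h/∂x = (512.02 − 514.33) / (-250 − 0) = +0.009240
∂h/∂y = (518.46 − 514.33) / (265 − 0) = +0.01558
h(-20, 240) = 514.33 + (+0.009240)·(-20) + (+0.01558)·(240) = 514.33 -0.185 +3.740 = 517.886 ft.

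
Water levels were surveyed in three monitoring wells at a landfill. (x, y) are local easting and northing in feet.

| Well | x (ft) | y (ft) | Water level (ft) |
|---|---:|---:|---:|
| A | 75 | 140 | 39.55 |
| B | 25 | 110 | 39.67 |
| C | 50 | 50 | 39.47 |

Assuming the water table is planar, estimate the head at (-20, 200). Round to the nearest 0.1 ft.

40.0 ft

Three-point gradient (reference A): Δ to B = (-50, -30, +0.12), Δ to C = (-25, -90, -0.08).
∂h/∂x = -0.003520, ∂h/∂y = +0.001867 (det = 3750).
h(-20, 200) = 39.55 + (-0.003520)·(-95) + (+0.001867)·(60) = 39.55 +0.334 +0.112 = 39.996 ft.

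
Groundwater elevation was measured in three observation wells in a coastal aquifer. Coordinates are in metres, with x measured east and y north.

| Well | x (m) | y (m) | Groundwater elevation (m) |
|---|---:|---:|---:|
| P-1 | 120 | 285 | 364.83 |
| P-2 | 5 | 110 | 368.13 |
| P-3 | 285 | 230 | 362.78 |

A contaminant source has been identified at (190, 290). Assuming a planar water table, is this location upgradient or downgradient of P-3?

upgradient

Three-point gradient (reference P-1): Δ to P-2 = (-115, -175, +3.30), Δ to P-3 = (165, -55, -2.05).
∂h/∂x = -0.01535, ∂h/∂y = -0.008771 (det = 35200).
Head at (190, 290) = 364.83 + (-0.01535)·(70) + (-0.008771)·(5) = 363.71 m.
That is higher than the 362.78 m at P-3, so the point is upgradient.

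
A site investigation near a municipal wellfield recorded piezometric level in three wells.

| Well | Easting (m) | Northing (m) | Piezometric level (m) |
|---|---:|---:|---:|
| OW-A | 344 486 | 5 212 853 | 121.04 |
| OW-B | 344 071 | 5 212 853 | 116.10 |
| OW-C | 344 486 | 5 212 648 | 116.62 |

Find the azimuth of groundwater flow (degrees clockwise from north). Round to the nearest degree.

209°

∂h/∂x = (116.10 − 121.04) / (344071 − 344486) = +0.01190
∂h/∂y = (116.62 − 121.04) / (5212648 − 5212853) = +0.02156
Flow direction (−∇h) has components (-0.01190 E, -0.02156 N).
Azimuth = atan2(E, N) = atan2(-0.01190, -0.02156) = 208.9° ≈ 209°.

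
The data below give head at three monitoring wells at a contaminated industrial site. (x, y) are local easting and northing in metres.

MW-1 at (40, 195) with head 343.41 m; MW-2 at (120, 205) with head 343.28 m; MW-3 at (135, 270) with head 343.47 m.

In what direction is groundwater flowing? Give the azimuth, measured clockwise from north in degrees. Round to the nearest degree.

149°

Taking MW-1 as reference: MW-2−MW-1 = (80, 10, -0.13); MW-3−MW-1 = (95, 75, +0.06).
Solve a·Δx + b·Δy = Δh: det = 80·75 − 95·10 = 5050.
∂h/∂x = [(-0.13)·75 − (+0.06)·10] / 5050 = -0.002050
∂h/∂y = [80·(+0.06) − 95·(-0.13)] / 5050 = +0.003396
Flow direction (−∇h) has components (+0.002050 E, -0.003396 N).
Azimuth = atan2(E, N) = atan2(+0.002050, -0.003396) = 148.9° ≈ 149°.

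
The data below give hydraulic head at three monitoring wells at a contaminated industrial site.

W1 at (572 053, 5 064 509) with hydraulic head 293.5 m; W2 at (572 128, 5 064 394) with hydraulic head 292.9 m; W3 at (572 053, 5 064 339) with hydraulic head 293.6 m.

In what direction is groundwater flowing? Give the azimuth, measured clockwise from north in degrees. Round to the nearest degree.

086°

With h = a·x + b·y + c and W1 as origin, the differences give:
  75·a + (-115)·b = -0.6
  0·a + (-170)·b = +0.1
Eliminate b (×(-170) and ×(-115), subtract): -12750·a = 113.50 → a = ∂h/∂x = -0.008902
Back-substitute: b = ∂h/∂y = -0.0005882.
Flow direction (−∇h) has components (+0.008902 E, +0.0005882 N).
Azimuth = atan2(E, N) = atan2(+0.008902, +0.0005882) = 86.2° ≈ 086°.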